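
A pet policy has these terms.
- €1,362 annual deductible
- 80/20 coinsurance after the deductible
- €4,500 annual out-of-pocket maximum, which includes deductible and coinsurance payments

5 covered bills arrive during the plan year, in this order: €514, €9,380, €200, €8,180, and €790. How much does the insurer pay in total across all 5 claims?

Bill 1, €514: entire amount goes to the deductible. Owner owes €514 (running OOP €514). Plan pays €514 − €514 = €0.
Bill 2, €9,380: deductible takes €848, €8,532 remains; coinsurance €8,532 × 20% = €1,706.40. Owner owes €2,554.40 (running OOP €3,068.40). Insurer: €9,380 − €2,554.40 = €6,825.60.
Bill 3, €200: 20% coinsurance on €200 = €40. Owner owes €40 (running OOP €3,108.40). Plan pays €200 − €40 = €160.
Bill 4, €8,180: deductible already satisfied, so owner's share is 20% × €8,180 = €1,636. Adding that to €3,108.40 gives €4,744.40, past the €4,500 cap; owner pays only €4,500 − €3,108.40 = €1,391.60. Plan pays €8,180 − €1,391.60 = €6,788.40.
Bill 5, €790: deductible already satisfied, so owner's share is 20% × €790 = €158. That would push OOP to €4,658, over the €4,500 cap, so owner pays €4,500 − €4,500 = €0. Plan pays €790 − €0 = €790.
Insurer total: €0 + €6,825.60 + €160 + €6,788.40 + €790 = €14,564.

€14,564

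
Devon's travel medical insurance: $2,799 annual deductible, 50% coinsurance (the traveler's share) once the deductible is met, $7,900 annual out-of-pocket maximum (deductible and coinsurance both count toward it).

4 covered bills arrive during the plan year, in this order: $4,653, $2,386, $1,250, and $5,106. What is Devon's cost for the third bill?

Claim 1 ($4,653): $2,799 to deductible, leaving $1,854; coinsurance $1,854 × 50% = $927. Traveler pays $3,726; OOP now $3,726.
Claim 2 ($2,386): deductible met; 50% of $2,386 = $1,193. Cost to traveler: $1,193. OOP to date $4,919.
Claim 3 ($1,250): 50% coinsurance on $1,250 = $625. Cost to traveler: $625. OOP to date $5,544.

$625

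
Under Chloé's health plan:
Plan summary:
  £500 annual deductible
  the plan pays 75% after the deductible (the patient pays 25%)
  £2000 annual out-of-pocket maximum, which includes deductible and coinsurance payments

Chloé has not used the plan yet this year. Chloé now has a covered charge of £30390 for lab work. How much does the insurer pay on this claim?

Deductible not yet touched, so the first £500 of the bill goes to the deductible.
The remaining £29890 (= £30390 − £500) moves to coinsurance.
Patient's 25% share of £29890 is £7472.50.
That puts the patient's cost at £500 + £7472.50 = £7972.50 before any cap.
That would bring total out-of-pocket to £7972.50, past the £2000 cap. The patient is capped at £2000 − £0 = £2000 on this claim.
The insurer covers the remainder: £30390 − £2000 = £28390.

£28390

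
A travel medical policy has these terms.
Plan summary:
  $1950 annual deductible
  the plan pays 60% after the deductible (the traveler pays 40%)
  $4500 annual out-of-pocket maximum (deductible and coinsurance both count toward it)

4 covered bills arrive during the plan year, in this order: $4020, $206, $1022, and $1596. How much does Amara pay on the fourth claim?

Claim 1 — $4020: $1950 finishes the deductible; $2070 goes to coinsurance; coinsurance $2070 × 40% = $828. Cost to traveler: $2778. OOP to date $2778.
Claim 2 — $206: 40% coinsurance on $206 = $82.40. Traveler pays $82.40; OOP now $2860.40.
Claim 3 — $1022: deductible met; 40% of $1022 = $408.80. Traveler owes $408.80 (running OOP $3269.20).
Claim 4 — $1596: deductible already satisfied, so traveler's share is 40% × $1596 = $638.40. Traveler pays $638.40; OOP now $3907.60.

$638.40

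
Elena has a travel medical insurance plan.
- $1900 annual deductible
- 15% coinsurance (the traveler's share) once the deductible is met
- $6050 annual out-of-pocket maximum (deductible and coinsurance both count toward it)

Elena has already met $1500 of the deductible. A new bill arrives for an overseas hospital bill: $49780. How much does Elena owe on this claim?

$4550

Deductible still to meet: $1900 − $1500 = $400.
After the $400 deductible portion, $49780 − $400 = $49380 is subject to coinsurance.
15% of $49380 = $7407 falls to the traveler.
So the traveler owes $400 + $7407 = $7807 before any cap.
Year-to-date out-of-pocket would reach $1500 + $7807 = $9307, above the $6050 maximum, so the traveler pays only $6050 − $1500 = $4550.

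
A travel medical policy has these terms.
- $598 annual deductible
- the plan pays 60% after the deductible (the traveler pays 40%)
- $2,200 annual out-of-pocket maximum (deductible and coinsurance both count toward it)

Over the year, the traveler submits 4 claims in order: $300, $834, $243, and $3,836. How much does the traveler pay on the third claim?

#1 ($300): entire amount goes to the deductible. Traveler owes $300 (running OOP $300).
#2 ($834): $298 to deductible, leaving $536; coinsurance $536 × 40% = $214.40. Traveler pays $512.40; OOP now $812.40.
#3 ($243): 40% coinsurance on $243 = $97.20. Cost to traveler: $97.20. OOP to date $909.60.

$97.20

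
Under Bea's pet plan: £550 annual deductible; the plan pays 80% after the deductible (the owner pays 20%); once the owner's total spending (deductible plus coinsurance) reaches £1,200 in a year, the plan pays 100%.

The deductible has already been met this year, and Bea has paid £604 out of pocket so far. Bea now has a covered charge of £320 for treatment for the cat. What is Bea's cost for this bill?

With the deductible met, the entire £320 is subject to coinsurance.
20% of £320 = £64 falls to the owner.
Year-to-date out-of-pocket becomes £604 + £64 = £668, still under the £1,200 maximum, so no cap applies.

£64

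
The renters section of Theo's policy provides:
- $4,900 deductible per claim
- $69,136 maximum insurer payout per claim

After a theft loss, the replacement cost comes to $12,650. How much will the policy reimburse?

$7,750

Subtract the deductible: $12,650 − $4,900 = $7,750.
$7,750 is within the $69,136 limit, so the insurer pays $7,750.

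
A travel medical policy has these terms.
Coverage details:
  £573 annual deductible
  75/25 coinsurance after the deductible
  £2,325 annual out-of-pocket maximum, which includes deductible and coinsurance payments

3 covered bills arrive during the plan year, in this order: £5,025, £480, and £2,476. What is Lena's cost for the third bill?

Claim 1 — £5,025: £573 to deductible, leaving £4,452; coinsurance £4,452 × 25% = £1,113. Traveler owes £1,686 (running OOP £1,686).
Claim 2 — £480: deductible already satisfied, so traveler's share is 25% × £480 = £120. Traveler owes £120 (running OOP £1,806).
Claim 3 — £2,476: deductible met; 25% of £2,476 = £619. Adding that to £1,806 gives £2,425, past the £2,325 cap; traveler pays only £2,325 − £1,806 = £519.

£519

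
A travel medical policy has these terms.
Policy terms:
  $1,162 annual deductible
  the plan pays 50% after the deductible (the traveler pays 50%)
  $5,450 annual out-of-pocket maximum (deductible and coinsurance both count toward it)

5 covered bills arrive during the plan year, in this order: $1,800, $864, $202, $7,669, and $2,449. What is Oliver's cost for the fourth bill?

$3,436

Claim 1 ($1,800): $1,162 finishes the deductible; $638 goes to coinsurance; traveler's 50% is $319. Cost to traveler: $1,481. OOP to date $1,481.
Claim 2 ($864): deductible met; 50% of $864 = $432. Traveler owes $432 (running OOP $1,913).
Claim 3 ($202): deductible already satisfied, so traveler's share is 50% × $202 = $101. Traveler pays $101; OOP now $2,014.
Claim 4 ($7,669): deductible met; 50% of $7,669 = $3,834.50. Adding that to $2,014 gives $5,848.50, past the $5,450 cap; traveler pays only $5,450 − $2,014 = $3,436.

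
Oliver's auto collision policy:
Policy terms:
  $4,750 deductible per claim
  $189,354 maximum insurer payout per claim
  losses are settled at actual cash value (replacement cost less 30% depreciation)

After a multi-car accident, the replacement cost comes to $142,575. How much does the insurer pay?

At 30% depreciation, ACV = $142,575 − $42,772.50 = $99,802.50.
Less the $4,750 deductible: $99,802.50 − $4,750 = $95,052.50.
That's under the $189,354 cap, so the insurer reimburses the full $95,052.50.

$95,052.50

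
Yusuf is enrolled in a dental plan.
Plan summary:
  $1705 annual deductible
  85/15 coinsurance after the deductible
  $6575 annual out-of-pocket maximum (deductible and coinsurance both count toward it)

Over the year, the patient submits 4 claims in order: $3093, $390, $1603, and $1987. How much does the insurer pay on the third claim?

#1 ($3093): deductible takes $1705, $1388 remains; coinsurance $1388 × 15% = $208.20. Patient owes $1913.20 (running OOP $1913.20). Plan pays $3093 − $1913.20 = $1179.80.
#2 ($390): 15% coinsurance on $390 = $58.50. Cost to patient: $58.50. OOP to date $1971.70. Plan pays $390 − $58.50 = $331.50.
#3 ($1603): deductible already satisfied, so patient's share is 15% × $1603 = $240.45. Cost to patient: $240.45. OOP to date $2212.15. Plan pays $1603 − $240.45 = $1362.55.

$1362.55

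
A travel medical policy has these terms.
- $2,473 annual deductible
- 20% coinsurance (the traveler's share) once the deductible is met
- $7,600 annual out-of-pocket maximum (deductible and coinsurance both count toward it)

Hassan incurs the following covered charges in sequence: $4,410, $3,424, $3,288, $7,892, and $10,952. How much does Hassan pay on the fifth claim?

Claim 1 — $4,410: deductible takes $2,473, $1,937 remains; 20% of $1,937 = $387.40. Cost to traveler: $2,860.40. OOP to date $2,860.40.
Claim 2 — $3,424: deductible already satisfied, so traveler's share is 20% × $3,424 = $684.80. Traveler owes $684.80 (running OOP $3,545.20).
Claim 3 — $3,288: deductible already satisfied, so traveler's share is 20% × $3,288 = $657.60. Traveler owes $657.60 (running OOP $4,202.80).
Claim 4 — $7,892: 20% coinsurance on $7,892 = $1,578.40. Traveler owes $1,578.40 (running OOP $5,781.20).
Claim 5 — $10,952: deductible met; 20% of $10,952 = $2,190.40. That would push OOP to $7,971.60, over the $7,600 cap, so traveler pays $7,600 − $5,781.20 = $1,818.80.

$1,818.80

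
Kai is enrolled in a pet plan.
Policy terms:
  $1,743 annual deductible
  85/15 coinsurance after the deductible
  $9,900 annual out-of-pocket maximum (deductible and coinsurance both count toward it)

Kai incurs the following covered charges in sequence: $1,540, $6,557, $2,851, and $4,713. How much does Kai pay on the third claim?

Claim 1 — $1,540: all of it applies to the deductible. Owner pays $1,540; OOP now $1,540.
Claim 2 — $6,557: $203 finishes the deductible; $6,354 goes to coinsurance; 15% of $6,354 = $953.10. Owner owes $1,156.10 (running OOP $2,696.10).
Claim 3 — $2,851: 15% coinsurance on $2,851 = $427.65. Owner owes $427.65 (running OOP $3,123.75).

$427.65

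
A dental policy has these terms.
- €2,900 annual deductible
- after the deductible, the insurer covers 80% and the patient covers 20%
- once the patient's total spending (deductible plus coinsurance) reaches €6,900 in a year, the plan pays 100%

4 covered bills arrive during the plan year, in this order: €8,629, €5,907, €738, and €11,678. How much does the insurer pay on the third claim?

€590.40

#1 (€8,629): €2,900 to deductible, leaving €5,729; patient's 20% is €1,145.80. Patient pays €4,045.80; OOP now €4,045.80. Insurer: €8,629 − €4,045.80 = €4,583.20.
#2 (€5,907): deductible already satisfied, so patient's share is 20% × €5,907 = €1,181.40. Cost to patient: €1,181.40. OOP to date €5,227.20. Plan pays €5,907 − €1,181.40 = €4,725.60.
#3 (€738): deductible already satisfied, so patient's share is 20% × €738 = €147.60. Patient owes €147.60 (running OOP €5,374.80). Plan pays €738 − €147.60 = €590.40.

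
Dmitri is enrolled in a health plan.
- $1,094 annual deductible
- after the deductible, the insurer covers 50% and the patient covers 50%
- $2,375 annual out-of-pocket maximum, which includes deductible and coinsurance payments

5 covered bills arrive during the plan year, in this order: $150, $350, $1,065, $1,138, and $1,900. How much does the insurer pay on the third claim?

$235.50

Claim 1 ($150): fully absorbed by the deductible. Cost to patient: $150. OOP to date $150. Insurer: $150 − $150 = $0.
Claim 2 ($350): entire amount goes to the deductible. Patient owes $350 (running OOP $500). Plan pays $350 − $350 = $0.
Claim 3 ($1,065): $594 finishes the deductible; $471 goes to coinsurance; coinsurance $471 × 50% = $235.50. Patient pays $829.50; OOP now $1,329.50. Plan pays $1,065 − $829.50 = $235.50.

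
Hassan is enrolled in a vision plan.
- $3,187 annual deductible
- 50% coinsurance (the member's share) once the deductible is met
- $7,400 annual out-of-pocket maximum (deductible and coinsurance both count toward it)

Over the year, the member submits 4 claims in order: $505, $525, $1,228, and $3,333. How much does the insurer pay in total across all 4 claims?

$1,202

Claim 1 ($505): fully absorbed by the deductible. Member pays $505; OOP now $505. Insurer: $505 − $505 = $0.
Claim 2 ($525): fully absorbed by the deductible. Cost to member: $525. OOP to date $1,030. Plan pays $525 − $525 = $0.
Claim 3 ($1,228): fully absorbed by the deductible. Cost to member: $1,228. OOP to date $2,258. Insurer: $1,228 − $1,228 = $0.
Claim 4 ($3,333): $929 to deductible, leaving $2,404; 50% of $2,404 = $1,202. Cost to member: $2,131. OOP to date $4,389. Plan pays $3,333 − $2,131 = $1,202.
Insurer total: $0 + $0 + $0 + $1,202 = $1,202.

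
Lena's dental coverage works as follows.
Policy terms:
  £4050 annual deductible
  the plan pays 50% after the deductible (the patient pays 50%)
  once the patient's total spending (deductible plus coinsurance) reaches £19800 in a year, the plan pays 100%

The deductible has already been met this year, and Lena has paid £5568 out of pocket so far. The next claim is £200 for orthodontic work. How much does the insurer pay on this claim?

£100

The deductible is already satisfied, so the full bill goes to coinsurance.
50% of £200 = £100 falls to the patient.
Total out-of-pocket so far would be £5568 + £100 = £5668, below the £19800 cap — no reduction.
The insurer covers the remainder: £200 − £100 = £100.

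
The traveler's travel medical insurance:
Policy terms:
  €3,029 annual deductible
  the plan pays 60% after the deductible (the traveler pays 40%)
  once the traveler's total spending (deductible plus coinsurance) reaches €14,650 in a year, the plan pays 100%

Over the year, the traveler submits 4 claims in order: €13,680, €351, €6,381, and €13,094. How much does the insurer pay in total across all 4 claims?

Bill 1, €13,680: deductible takes €3,029, €10,651 remains; 40% of €10,651 = €4,260.40. Traveler owes €7,289.40 (running OOP €7,289.40). Plan pays €13,680 − €7,289.40 = €6,390.60.
Bill 2, €351: deductible already satisfied, so traveler's share is 40% × €351 = €140.40. Traveler owes €140.40 (running OOP €7,429.80). Plan pays €351 − €140.40 = €210.60.
Bill 3, €6,381: deductible met; 40% of €6,381 = €2,552.40. Traveler owes €2,552.40 (running OOP €9,982.20). Insurer: €6,381 − €2,552.40 = €3,828.60.
Bill 4, €13,094: deductible already satisfied, so traveler's share is 40% × €13,094 = €5,237.60. Adding that to €9,982.20 gives €15,219.80, past the €14,650 cap; traveler pays only €14,650 − €9,982.20 = €4,667.80. Plan pays €13,094 − €4,667.80 = €8,426.20.
Insurer total: €6,390.60 + €210.60 + €3,828.60 + €8,426.20 = €18,856.

€18,856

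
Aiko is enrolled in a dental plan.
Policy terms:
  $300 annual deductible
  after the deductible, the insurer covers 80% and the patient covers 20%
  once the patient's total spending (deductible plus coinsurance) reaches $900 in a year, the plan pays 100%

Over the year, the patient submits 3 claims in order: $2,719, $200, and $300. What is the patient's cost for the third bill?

$60

#1 ($2,719): deductible takes $300, $2,419 remains; patient's 20% is $483.80. Cost to patient: $783.80. OOP to date $783.80.
#2 ($200): 20% coinsurance on $200 = $40. Patient owes $40 (running OOP $823.80).
#3 ($300): 20% coinsurance on $300 = $60. Cost to patient: $60. OOP to date $883.80.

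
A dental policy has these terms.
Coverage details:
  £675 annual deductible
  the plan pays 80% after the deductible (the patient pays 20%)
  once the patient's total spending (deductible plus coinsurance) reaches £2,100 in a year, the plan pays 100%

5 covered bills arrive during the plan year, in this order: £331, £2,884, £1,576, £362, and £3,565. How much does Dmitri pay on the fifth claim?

£529.40

#1 (£331): fully absorbed by the deductible. Patient owes £331 (running OOP £331).
#2 (£2,884): deductible takes £344, £2,540 remains; 20% of £2,540 = £508. Patient owes £852 (running OOP £1,183).
#3 (£1,576): deductible met; 20% of £1,576 = £315.20. Patient owes £315.20 (running OOP £1,498.20).
#4 (£362): 20% coinsurance on £362 = £72.40. Patient owes £72.40 (running OOP £1,570.60).
#5 (£3,565): deductible met; 20% of £3,565 = £713. OOP would hit £2,283.60 > £2,100, so the cap limits the patient to £2,100 − £1,570.60 = £529.40.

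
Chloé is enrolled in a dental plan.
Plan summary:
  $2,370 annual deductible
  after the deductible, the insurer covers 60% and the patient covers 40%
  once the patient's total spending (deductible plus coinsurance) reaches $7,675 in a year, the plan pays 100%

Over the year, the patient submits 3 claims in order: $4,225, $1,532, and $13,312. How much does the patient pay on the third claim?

$3,950.20

Claim 1 — $4,225: deductible takes $2,370, $1,855 remains; 40% of $1,855 = $742. Patient pays $3,112; OOP now $3,112.
Claim 2 — $1,532: 40% coinsurance on $1,532 = $612.80. Cost to patient: $612.80. OOP to date $3,724.80.
Claim 3 — $13,312: deductible met; 40% of $13,312 = $5,324.80. OOP would hit $9,049.60 > $7,675, so the cap limits the patient to $7,675 − $3,724.80 = $3,950.20.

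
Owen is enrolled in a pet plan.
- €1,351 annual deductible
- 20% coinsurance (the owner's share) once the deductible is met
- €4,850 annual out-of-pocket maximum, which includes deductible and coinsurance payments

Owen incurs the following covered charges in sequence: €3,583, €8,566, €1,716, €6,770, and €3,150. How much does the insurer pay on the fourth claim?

€5,773.80

Bill 1, €3,583: €1,351 finishes the deductible; €2,232 goes to coinsurance; owner's 20% is €446.40. Owner pays €1,797.40; OOP now €1,797.40. Insurer: €3,583 − €1,797.40 = €1,785.60.
Bill 2, €8,566: 20% coinsurance on €8,566 = €1,713.20. Owner pays €1,713.20; OOP now €3,510.60. Insurer: €8,566 − €1,713.20 = €6,852.80.
Bill 3, €1,716: 20% coinsurance on €1,716 = €343.20. Owner owes €343.20 (running OOP €3,853.80). Insurer: €1,716 − €343.20 = €1,372.80.
Bill 4, €6,770: deductible met; 20% of €6,770 = €1,354. That would push OOP to €5,207.80, over the €4,850 cap, so owner pays €4,850 − €3,853.80 = €996.20. Insurer: €6,770 − €996.20 = €5,773.80.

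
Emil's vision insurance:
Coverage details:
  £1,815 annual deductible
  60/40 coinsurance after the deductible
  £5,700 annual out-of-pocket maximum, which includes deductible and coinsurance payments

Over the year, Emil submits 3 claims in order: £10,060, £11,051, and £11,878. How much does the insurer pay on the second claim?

Claim 1 — £10,060: £1,815 to deductible, leaving £8,245; coinsurance £8,245 × 40% = £3,298. Cost to member: £5,113. OOP to date £5,113. Insurer: £10,060 − £5,113 = £4,947.
Claim 2 — £11,051: deductible met; 40% of £11,051 = £4,420.40. Adding that to £5,113 gives £9,533.40, past the £5,700 cap; member pays only £5,700 − £5,113 = £587. Plan pays £11,051 − £587 = £10,464.

£10,464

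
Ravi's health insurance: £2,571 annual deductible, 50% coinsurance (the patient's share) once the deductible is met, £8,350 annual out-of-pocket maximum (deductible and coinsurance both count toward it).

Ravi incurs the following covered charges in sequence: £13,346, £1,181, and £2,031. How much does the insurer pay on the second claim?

Bill 1, £13,346: £2,571 finishes the deductible; £10,775 goes to coinsurance; coinsurance £10,775 × 50% = £5,387.50. Patient owes £7,958.50 (running OOP £7,958.50). Plan pays £13,346 − £7,958.50 = £5,387.50.
Bill 2, £1,181: deductible already satisfied, so patient's share is 50% × £1,181 = £590.50. OOP would hit £8,549 > £8,350, so the cap limits the patient to £8,350 − £7,958.50 = £391.50. Plan pays £1,181 − £391.50 = £789.50.

£789.50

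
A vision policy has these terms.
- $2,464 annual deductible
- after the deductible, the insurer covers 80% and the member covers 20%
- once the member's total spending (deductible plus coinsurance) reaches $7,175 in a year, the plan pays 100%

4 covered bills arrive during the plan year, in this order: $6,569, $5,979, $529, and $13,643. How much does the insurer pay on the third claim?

Bill 1, $6,569: deductible takes $2,464, $4,105 remains; 20% of $4,105 = $821. Member owes $3,285 (running OOP $3,285). Insurer: $6,569 − $3,285 = $3,284.
Bill 2, $5,979: deductible met; 20% of $5,979 = $1,195.80. Cost to member: $1,195.80. OOP to date $4,480.80. Plan pays $5,979 − $1,195.80 = $4,783.20.
Bill 3, $529: deductible met; 20% of $529 = $105.80. Member owes $105.80 (running OOP $4,586.60). Insurer: $529 − $105.80 = $423.20.

$423.20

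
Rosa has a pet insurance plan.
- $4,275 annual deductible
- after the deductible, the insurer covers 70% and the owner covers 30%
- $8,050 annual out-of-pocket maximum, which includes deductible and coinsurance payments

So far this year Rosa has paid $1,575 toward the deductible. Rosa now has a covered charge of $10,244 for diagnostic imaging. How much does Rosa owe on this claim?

$4,963.20

Remaining deductible: $4,275 − $1,575 = $2,700.
After the $2,700 deductible portion, $10,244 − $2,700 = $7,544 is subject to coinsurance.
30% of $7,544 = $2,263.20 falls to the owner.
So the owner owes $2,700 + $2,263.20 = $4,963.20 before any cap.
Year-to-date out-of-pocket becomes $1,575 + $4,963.20 = $6,538.20, still under the $8,050 maximum, so no cap applies.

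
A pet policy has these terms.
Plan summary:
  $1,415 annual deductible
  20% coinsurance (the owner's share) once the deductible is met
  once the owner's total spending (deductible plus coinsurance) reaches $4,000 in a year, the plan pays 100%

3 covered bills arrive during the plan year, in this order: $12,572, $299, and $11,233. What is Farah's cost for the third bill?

#1 ($12,572): deductible takes $1,415, $11,157 remains; owner's 20% is $2,231.40. Owner pays $3,646.40; OOP now $3,646.40.
#2 ($299): deductible already satisfied, so owner's share is 20% × $299 = $59.80. Owner owes $59.80 (running OOP $3,706.20).
#3 ($11,233): deductible already satisfied, so owner's share is 20% × $11,233 = $2,246.60. OOP would hit $5,952.80 > $4,000, so the cap limits the owner to $4,000 − $3,706.20 = $293.80.

$293.80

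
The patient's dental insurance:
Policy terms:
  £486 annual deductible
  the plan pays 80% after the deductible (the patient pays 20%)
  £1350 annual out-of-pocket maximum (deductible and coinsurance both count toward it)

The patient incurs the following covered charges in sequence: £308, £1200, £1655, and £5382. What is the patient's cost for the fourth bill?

£328.60

Claim 1 — £308: fully absorbed by the deductible. Cost to patient: £308. OOP to date £308.
Claim 2 — £1200: deductible takes £178, £1022 remains; coinsurance £1022 × 20% = £204.40. Cost to patient: £382.40. OOP to date £690.40.
Claim 3 — £1655: deductible met; 20% of £1655 = £331. Cost to patient: £331. OOP to date £1021.40.
Claim 4 — £5382: deductible met; 20% of £5382 = £1076.40. Adding that to £1021.40 gives £2097.80, past the £1350 cap; patient pays only £1350 − £1021.40 = £328.60.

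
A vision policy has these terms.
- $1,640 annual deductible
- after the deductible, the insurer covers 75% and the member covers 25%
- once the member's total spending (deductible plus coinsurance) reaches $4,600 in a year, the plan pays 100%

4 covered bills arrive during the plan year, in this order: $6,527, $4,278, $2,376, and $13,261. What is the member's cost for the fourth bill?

$74.75

Claim 1 ($6,527): deductible takes $1,640, $4,887 remains; 25% of $4,887 = $1,221.75. Member pays $2,861.75; OOP now $2,861.75.
Claim 2 ($4,278): deductible met; 25% of $4,278 = $1,069.50. Member owes $1,069.50 (running OOP $3,931.25).
Claim 3 ($2,376): deductible met; 25% of $2,376 = $594. Cost to member: $594. OOP to date $4,525.25.
Claim 4 ($13,261): deductible met; 25% of $13,261 = $3,315.25. That would push OOP to $7,840.50, over the $4,600 cap, so member pays $4,600 − $4,525.25 = $74.75.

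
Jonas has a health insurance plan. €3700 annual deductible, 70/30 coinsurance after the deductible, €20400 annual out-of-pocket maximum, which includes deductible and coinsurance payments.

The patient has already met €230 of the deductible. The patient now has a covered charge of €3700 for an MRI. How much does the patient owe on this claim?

Deductible still to meet: €3700 − €230 = €3470.
After the €3470 deductible portion, €3700 − €3470 = €230 is subject to coinsurance.
Patient's 30% share of €230 is €69.
That puts the patient's cost at €3470 + €69 = €3539 before any cap.
Year-to-date out-of-pocket becomes €230 + €3539 = €3769, still under the €20400 maximum, so no cap applies.

€3539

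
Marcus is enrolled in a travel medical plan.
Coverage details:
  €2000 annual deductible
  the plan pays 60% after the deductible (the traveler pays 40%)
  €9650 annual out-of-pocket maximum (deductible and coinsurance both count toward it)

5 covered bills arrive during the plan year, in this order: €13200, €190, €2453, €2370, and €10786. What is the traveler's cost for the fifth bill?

#1 (€13200): €2000 to deductible, leaving €11200; traveler's 40% is €4480. Cost to traveler: €6480. OOP to date €6480.
#2 (€190): deductible already satisfied, so traveler's share is 40% × €190 = €76. Cost to traveler: €76. OOP to date €6556.
#3 (€2453): deductible already satisfied, so traveler's share is 40% × €2453 = €981.20. Cost to traveler: €981.20. OOP to date €7537.20.
#4 (€2370): deductible met; 40% of €2370 = €948. Traveler pays €948; OOP now €8485.20.
#5 (€10786): 40% coinsurance on €10786 = €4314.40. OOP would hit €12799.60 > €9650, so the cap limits the traveler to €9650 − €8485.20 = €1164.80.

€1164.80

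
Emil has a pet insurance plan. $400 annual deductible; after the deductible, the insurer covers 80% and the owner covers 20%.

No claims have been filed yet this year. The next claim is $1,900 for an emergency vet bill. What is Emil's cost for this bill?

$700

Deductible not yet touched, so the first $400 of the bill goes to the deductible.
That leaves $1,900 − $400 = $1,500 for coinsurance.
Coinsurance: $1,500 × 20% = $300.
That puts the owner's cost at $400 + $300 = $700.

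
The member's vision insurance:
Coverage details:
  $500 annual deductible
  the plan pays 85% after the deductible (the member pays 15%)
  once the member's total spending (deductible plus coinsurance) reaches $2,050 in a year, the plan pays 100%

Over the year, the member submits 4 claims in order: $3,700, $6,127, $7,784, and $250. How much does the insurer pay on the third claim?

$7,633.05

Claim 1 — $3,700: $500 finishes the deductible; $3,200 goes to coinsurance; member's 15% is $480. Member pays $980; OOP now $980. Insurer: $3,700 − $980 = $2,720.
Claim 2 — $6,127: 15% coinsurance on $6,127 = $919.05. Member pays $919.05; OOP now $1,899.05. Insurer: $6,127 − $919.05 = $5,207.95.
Claim 3 — $7,784: 15% coinsurance on $7,784 = $1,167.60. That would push OOP to $3,066.65, over the $2,050 cap, so member pays $2,050 − $1,899.05 = $150.95. Insurer: $7,784 − $150.95 = $7,633.05.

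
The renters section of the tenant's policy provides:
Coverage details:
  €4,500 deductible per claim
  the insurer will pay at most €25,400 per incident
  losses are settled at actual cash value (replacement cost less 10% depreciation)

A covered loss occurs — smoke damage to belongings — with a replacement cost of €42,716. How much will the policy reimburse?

€25,400

Depreciate 10%: the covered value is €42,716 × 0.9 = €38,444.40.
Subtract the deductible: €38,444.40 − €4,500 = €33,944.40.
The €25,400 per-incident cap binds; insurer pays €25,400.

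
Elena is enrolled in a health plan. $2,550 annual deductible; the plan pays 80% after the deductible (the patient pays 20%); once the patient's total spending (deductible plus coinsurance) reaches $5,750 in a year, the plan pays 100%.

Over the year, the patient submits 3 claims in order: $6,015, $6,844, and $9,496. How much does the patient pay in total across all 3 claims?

#1 ($6,015): $2,550 finishes the deductible; $3,465 goes to coinsurance; 20% of $3,465 = $693. Cost to patient: $3,243. OOP to date $3,243.
#2 ($6,844): deductible met; 20% of $6,844 = $1,368.80. Cost to patient: $1,368.80. OOP to date $4,611.80.
#3 ($9,496): 20% coinsurance on $9,496 = $1,899.20. OOP would hit $6,511 > $5,750, so the cap limits the patient to $5,750 − $4,611.80 = $1,138.20.
Summing the patient's payments: $3,243 + $1,368.80 + $1,138.20 = $5,750.

$5,750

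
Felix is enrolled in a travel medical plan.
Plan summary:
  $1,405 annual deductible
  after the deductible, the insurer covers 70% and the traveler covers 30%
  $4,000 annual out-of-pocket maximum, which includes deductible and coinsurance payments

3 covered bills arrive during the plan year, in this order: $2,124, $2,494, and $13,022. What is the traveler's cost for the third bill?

$1,631.10

Claim 1 — $2,124: $1,405 finishes the deductible; $719 goes to coinsurance; traveler's 30% is $215.70. Traveler pays $1,620.70; OOP now $1,620.70.
Claim 2 — $2,494: deductible met; 30% of $2,494 = $748.20. Traveler pays $748.20; OOP now $2,368.90.
Claim 3 — $13,022: 30% coinsurance on $13,022 = $3,906.60. That would push OOP to $6,275.50, over the $4,000 cap, so traveler pays $4,000 − $2,368.90 = $1,631.10.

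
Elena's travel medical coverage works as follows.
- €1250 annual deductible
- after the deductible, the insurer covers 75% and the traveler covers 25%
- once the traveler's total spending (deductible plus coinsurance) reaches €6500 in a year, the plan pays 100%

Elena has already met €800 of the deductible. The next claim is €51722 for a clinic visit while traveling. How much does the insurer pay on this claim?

€46022

Deductible still to meet: €1250 − €800 = €450.
That leaves €51722 − €450 = €51272 for coinsurance.
25% of €51272 = €12818 falls to the traveler.
That puts the traveler's cost at €450 + €12818 = €13268 before any cap.
That would bring total out-of-pocket to €14068, past the €6500 cap. The traveler is capped at €6500 − €800 = €5700 on this claim.
The plan picks up €51722 − €5700 = €46022.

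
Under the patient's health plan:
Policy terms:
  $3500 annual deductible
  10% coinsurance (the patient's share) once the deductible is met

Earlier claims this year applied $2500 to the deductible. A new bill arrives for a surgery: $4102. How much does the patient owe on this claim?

Remaining deductible: $3500 − $2500 = $1000.
After the $1000 deductible portion, $4102 − $1000 = $3102 is subject to coinsurance.
Patient's 10% share of $3102 is $310.20.
Patient responsibility: $1000 + $310.20 = $1310.20.

$1310.20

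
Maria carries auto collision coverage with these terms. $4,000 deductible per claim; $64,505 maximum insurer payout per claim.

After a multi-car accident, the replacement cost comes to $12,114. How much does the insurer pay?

Less the $4,000 deductible: $12,114 − $4,000 = $8,114.
$8,114 ≤ $64,505, so the limit doesn't bind; insurer pays $8,114.

$8,114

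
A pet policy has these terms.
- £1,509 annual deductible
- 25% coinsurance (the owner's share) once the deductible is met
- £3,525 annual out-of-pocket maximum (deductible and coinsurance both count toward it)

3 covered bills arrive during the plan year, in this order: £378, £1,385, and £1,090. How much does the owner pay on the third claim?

£272.50

Bill 1, £378: fully absorbed by the deductible. Owner pays £378; OOP now £378.
Bill 2, £1,385: deductible takes £1,131, £254 remains; coinsurance £254 × 25% = £63.50. Owner pays £1,194.50; OOP now £1,572.50.
Bill 3, £1,090: deductible already satisfied, so owner's share is 25% × £1,090 = £272.50. Owner owes £272.50 (running OOP £1,845).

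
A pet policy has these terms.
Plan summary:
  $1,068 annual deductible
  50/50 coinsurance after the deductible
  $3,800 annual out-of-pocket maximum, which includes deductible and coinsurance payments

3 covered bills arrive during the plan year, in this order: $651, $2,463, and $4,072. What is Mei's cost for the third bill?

$1,709

Bill 1, $651: entire amount goes to the deductible. Cost to owner: $651. OOP to date $651.
Bill 2, $2,463: $417 finishes the deductible; $2,046 goes to coinsurance; coinsurance $2,046 × 50% = $1,023. Owner owes $1,440 (running OOP $2,091).
Bill 3, $4,072: deductible already satisfied, so owner's share is 50% × $4,072 = $2,036. Adding that to $2,091 gives $4,127, past the $3,800 cap; owner pays only $3,800 − $2,091 = $1,709.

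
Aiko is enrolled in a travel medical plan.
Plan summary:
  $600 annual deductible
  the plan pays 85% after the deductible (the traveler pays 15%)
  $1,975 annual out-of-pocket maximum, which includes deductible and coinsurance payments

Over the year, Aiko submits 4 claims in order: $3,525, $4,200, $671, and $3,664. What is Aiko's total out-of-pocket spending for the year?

$1,975

#1 ($3,525): deductible takes $600, $2,925 remains; traveler's 15% is $438.75. Cost to traveler: $1,038.75. OOP to date $1,038.75.
#2 ($4,200): deductible already satisfied, so traveler's share is 15% × $4,200 = $630. Traveler pays $630; OOP now $1,668.75.
#3 ($671): deductible already satisfied, so traveler's share is 15% × $671 = $100.65. Traveler pays $100.65; OOP now $1,769.40.
#4 ($3,664): deductible already satisfied, so traveler's share is 15% × $3,664 = $549.60. Adding that to $1,769.40 gives $2,319, past the $1,975 cap; traveler pays only $1,975 − $1,769.40 = $205.60.
Summing the traveler's payments: $1,038.75 + $630 + $100.65 + $205.60 = $1,975.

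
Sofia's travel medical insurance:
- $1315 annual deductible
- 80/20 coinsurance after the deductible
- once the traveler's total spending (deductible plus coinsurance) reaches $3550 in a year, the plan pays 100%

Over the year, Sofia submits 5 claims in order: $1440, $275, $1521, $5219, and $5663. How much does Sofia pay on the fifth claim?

$807

Claim 1 ($1440): deductible takes $1315, $125 remains; 20% of $125 = $25. Traveler pays $1340; OOP now $1340.
Claim 2 ($275): deductible met; 20% of $275 = $55. Traveler pays $55; OOP now $1395.
Claim 3 ($1521): 20% coinsurance on $1521 = $304.20. Cost to traveler: $304.20. OOP to date $1699.20.
Claim 4 ($5219): deductible already satisfied, so traveler's share is 20% × $5219 = $1043.80. Traveler pays $1043.80; OOP now $2743.
Claim 5 ($5663): deductible already satisfied, so traveler's share is 20% × $5663 = $1132.60. OOP would hit $3875.60 > $3550, so the cap limits the traveler to $3550 − $2743 = $807.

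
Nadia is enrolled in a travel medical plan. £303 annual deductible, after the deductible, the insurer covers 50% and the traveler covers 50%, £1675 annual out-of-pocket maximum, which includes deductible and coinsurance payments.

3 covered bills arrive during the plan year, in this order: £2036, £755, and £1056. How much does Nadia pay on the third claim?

Claim 1 — £2036: £303 to deductible, leaving £1733; 50% of £1733 = £866.50. Traveler pays £1169.50; OOP now £1169.50.
Claim 2 — £755: deductible already satisfied, so traveler's share is 50% × £755 = £377.50. Traveler owes £377.50 (running OOP £1547).
Claim 3 — £1056: deductible already satisfied, so traveler's share is 50% × £1056 = £528. Adding that to £1547 gives £2075, past the £1675 cap; traveler pays only £1675 − £1547 = £128.

£128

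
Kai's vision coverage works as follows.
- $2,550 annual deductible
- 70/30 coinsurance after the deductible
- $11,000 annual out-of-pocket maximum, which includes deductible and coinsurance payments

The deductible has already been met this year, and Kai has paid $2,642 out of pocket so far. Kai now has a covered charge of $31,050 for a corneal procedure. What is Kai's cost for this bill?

$8,358

The deductible is already satisfied, so the full bill goes to coinsurance.
Coinsurance: $31,050 × 30% = $9,315.
Adding $9,315 to the $2,642 already spent would give $11,957, which exceeds the $11,000 cap; the member pays just $11,000 − $2,642 = $8,358.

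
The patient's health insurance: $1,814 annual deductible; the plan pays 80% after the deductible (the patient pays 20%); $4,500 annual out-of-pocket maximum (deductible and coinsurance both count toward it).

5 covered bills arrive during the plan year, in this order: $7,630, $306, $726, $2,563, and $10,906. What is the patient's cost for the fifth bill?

Claim 1 ($7,630): $1,814 to deductible, leaving $5,816; patient's 20% is $1,163.20. Patient pays $2,977.20; OOP now $2,977.20.
Claim 2 ($306): 20% coinsurance on $306 = $61.20. Patient pays $61.20; OOP now $3,038.40.
Claim 3 ($726): 20% coinsurance on $726 = $145.20. Cost to patient: $145.20. OOP to date $3,183.60.
Claim 4 ($2,563): deductible met; 20% of $2,563 = $512.60. Patient pays $512.60; OOP now $3,696.20.
Claim 5 ($10,906): deductible already satisfied, so patient's share is 20% × $10,906 = $2,181.20. OOP would hit $5,877.40 > $4,500, so the cap limits the patient to $4,500 − $3,696.20 = $803.80.

$803.80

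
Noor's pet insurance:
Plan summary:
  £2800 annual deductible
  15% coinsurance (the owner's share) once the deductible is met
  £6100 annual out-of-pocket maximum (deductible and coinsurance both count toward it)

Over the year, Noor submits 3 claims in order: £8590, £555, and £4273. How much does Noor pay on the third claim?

£640.95

#1 (£8590): £2800 to deductible, leaving £5790; owner's 15% is £868.50. Owner pays £3668.50; OOP now £3668.50.
#2 (£555): deductible met; 15% of £555 = £83.25. Cost to owner: £83.25. OOP to date £3751.75.
#3 (£4273): 15% coinsurance on £4273 = £640.95. Owner owes £640.95 (running OOP £4392.70).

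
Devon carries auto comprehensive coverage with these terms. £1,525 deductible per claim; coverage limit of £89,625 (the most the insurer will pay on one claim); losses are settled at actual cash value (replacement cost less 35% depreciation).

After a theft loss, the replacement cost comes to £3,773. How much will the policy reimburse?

£927.45

Actual cash value after 35% depreciation: £3,773 × 65% = £2,452.45.
After the deductible, £2,452.45 − £1,525 = £927.45 remains.
£927.45 ≤ £89,625, so the limit doesn't bind; insurer pays £927.45.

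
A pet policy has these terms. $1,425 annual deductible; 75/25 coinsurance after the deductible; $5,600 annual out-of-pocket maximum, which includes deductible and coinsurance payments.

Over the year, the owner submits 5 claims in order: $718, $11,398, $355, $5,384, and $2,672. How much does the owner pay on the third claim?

$88.75

#1 ($718): entire amount goes to the deductible. Owner pays $718; OOP now $718.
#2 ($11,398): $707 to deductible, leaving $10,691; 25% of $10,691 = $2,672.75. Cost to owner: $3,379.75. OOP to date $4,097.75.
#3 ($355): 25% coinsurance on $355 = $88.75. Owner owes $88.75 (running OOP $4,186.50).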